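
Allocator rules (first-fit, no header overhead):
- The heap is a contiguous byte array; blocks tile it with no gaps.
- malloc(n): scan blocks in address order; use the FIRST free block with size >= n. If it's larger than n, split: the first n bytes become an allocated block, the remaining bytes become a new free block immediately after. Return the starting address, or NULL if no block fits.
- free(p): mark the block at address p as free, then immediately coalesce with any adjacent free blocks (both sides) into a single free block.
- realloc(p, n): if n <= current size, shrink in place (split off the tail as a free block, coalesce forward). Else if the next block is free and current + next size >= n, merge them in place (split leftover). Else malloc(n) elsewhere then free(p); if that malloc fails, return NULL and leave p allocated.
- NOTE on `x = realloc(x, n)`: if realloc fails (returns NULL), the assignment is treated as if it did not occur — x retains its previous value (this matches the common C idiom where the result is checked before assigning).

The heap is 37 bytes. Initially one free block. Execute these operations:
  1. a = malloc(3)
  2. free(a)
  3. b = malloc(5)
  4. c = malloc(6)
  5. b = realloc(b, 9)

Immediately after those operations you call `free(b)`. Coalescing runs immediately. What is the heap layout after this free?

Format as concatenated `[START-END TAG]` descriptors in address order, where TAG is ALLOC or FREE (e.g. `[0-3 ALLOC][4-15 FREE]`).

Op 1: a = malloc(3) -> a = 0; heap: [0-2 ALLOC][3-36 FREE]
Op 2: free(a) -> (freed a); heap: [0-36 FREE]
Op 3: b = malloc(5) -> b = 0; heap: [0-4 ALLOC][5-36 FREE]
Op 4: c = malloc(6) -> c = 5; heap: [0-4 ALLOC][5-10 ALLOC][11-36 FREE]
Op 5: b = realloc(b, 9) -> b = 11; heap: [0-4 FREE][5-10 ALLOC][11-19 ALLOC][20-36 FREE]
free(b): b = 11 -> block [11-19 ALLOC]; mark free, coalesce with adjacent free neighbors -> [0-4 FREE][5-10 ALLOC][11-36 FREE]

Answer: [0-4 FREE][5-10 ALLOC][11-36 FREE]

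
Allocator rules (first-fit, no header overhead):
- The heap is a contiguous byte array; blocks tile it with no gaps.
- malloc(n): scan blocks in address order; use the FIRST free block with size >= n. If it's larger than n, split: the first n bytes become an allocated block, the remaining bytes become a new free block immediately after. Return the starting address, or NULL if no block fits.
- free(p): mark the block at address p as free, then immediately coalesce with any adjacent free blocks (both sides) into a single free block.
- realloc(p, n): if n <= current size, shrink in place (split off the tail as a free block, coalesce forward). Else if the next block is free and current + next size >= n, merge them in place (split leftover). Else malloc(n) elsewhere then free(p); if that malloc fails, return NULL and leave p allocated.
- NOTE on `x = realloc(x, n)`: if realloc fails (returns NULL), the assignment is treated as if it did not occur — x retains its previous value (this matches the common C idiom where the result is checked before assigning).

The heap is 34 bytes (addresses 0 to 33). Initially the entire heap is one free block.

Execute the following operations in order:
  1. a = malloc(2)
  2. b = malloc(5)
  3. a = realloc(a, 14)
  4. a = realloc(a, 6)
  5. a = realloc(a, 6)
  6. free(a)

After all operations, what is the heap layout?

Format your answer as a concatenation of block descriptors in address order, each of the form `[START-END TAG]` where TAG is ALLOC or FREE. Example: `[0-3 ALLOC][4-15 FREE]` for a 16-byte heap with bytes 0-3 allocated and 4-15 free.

Op 1: a = malloc(2) -> a = 0; heap: [0-1 ALLOC][2-33 FREE]
Op 2: b = malloc(5) -> b = 2; heap: [0-1 ALLOC][2-6 ALLOC][7-33 FREE]
Op 3: a = realloc(a, 14) -> a = 7; heap: [0-1 FREE][2-6 ALLOC][7-20 ALLOC][21-33 FREE]
Op 4: a = realloc(a, 6) -> a = 7; heap: [0-1 FREE][2-6 ALLOC][7-12 ALLOC][13-33 FREE]
Op 5: a = realloc(a, 6) -> a = 7; heap: [0-1 FREE][2-6 ALLOC][7-12 ALLOC][13-33 FREE]
Op 6: free(a) -> (freed a); heap: [0-1 FREE][2-6 ALLOC][7-33 FREE]

Answer: [0-1 FREE][2-6 ALLOC][7-33 FREE]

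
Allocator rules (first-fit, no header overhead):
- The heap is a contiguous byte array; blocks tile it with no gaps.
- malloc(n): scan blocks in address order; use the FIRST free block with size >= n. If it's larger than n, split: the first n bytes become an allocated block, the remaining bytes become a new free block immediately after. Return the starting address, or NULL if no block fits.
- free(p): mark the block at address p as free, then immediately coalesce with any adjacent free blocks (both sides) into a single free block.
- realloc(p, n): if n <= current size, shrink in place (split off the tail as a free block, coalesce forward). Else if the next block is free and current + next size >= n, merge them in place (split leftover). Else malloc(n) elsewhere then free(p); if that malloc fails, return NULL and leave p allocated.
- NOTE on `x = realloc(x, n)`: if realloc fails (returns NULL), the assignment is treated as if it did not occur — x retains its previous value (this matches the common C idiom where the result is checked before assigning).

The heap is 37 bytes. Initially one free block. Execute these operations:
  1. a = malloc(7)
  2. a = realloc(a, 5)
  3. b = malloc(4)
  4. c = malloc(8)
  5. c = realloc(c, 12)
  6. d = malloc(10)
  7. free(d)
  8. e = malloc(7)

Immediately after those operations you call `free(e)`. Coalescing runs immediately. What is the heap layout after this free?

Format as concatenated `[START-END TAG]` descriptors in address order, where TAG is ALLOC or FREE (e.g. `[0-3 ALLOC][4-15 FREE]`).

Op 1: a = malloc(7) -> a = 0; heap: [0-6 ALLOC][7-36 FREE]
Op 2: a = realloc(a, 5) -> a = 0; heap: [0-4 ALLOC][5-36 FREE]
Op 3: b = malloc(4) -> b = 5; heap: [0-4 ALLOC][5-8 ALLOC][9-36 FREE]
Op 4: c = malloc(8) -> c = 9; heap: [0-4 ALLOC][5-8 ALLOC][9-16 ALLOC][17-36 FREE]
Op 5: c = realloc(c, 12) -> c = 9; heap: [0-4 ALLOC][5-8 ALLOC][9-20 ALLOC][21-36 FREE]
Op 6: d = malloc(10) -> d = 21; heap: [0-4 ALLOC][5-8 ALLOC][9-20 ALLOC][21-30 ALLOC][31-36 FREE]
Op 7: free(d) -> (freed d); heap: [0-4 ALLOC][5-8 ALLOC][9-20 ALLOC][21-36 FREE]
Op 8: e = malloc(7) -> e = 21; heap: [0-4 ALLOC][5-8 ALLOC][9-20 ALLOC][21-27 ALLOC][28-36 FREE]
free(e): e = 21 -> block [21-27 ALLOC]; mark free, coalesce with adjacent free neighbors -> [0-4 ALLOC][5-8 ALLOC][9-20 ALLOC][21-36 FREE]

Answer: [0-4 ALLOC][5-8 ALLOC][9-20 ALLOC][21-36 FREE]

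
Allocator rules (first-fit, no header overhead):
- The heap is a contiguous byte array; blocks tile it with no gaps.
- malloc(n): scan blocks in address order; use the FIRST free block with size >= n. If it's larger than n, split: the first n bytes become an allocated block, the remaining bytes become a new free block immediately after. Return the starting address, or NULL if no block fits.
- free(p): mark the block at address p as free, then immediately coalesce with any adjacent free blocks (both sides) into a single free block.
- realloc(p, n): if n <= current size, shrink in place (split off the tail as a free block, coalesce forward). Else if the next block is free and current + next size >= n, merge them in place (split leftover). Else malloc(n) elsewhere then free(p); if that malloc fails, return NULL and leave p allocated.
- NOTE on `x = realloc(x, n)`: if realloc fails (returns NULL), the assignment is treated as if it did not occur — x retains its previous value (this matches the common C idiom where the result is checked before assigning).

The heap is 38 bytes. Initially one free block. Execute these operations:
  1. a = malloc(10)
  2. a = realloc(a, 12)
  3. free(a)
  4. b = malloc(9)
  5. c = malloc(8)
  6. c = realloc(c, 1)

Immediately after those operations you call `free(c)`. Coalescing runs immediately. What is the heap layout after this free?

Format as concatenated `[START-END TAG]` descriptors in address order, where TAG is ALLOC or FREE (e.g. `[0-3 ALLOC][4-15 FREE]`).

Op 1: a = malloc(10) -> a = 0; heap: [0-9 ALLOC][10-37 FREE]
Op 2: a = realloc(a, 12) -> a = 0; heap: [0-11 ALLOC][12-37 FREE]
Op 3: free(a) -> (freed a); heap: [0-37 FREE]
Op 4: b = malloc(9) -> b = 0; heap: [0-8 ALLOC][9-37 FREE]
Op 5: c = malloc(8) -> c = 9; heap: [0-8 ALLOC][9-16 ALLOC][17-37 FREE]
Op 6: c = realloc(c, 1) -> c = 9; heap: [0-8 ALLOC][9-9 ALLOC][10-37 FREE]
free(c): c = 9 -> block [9-9 ALLOC]; mark free, coalesce with adjacent free neighbors -> [0-8 ALLOC][9-37 FREE]

Answer: [0-8 ALLOC][9-37 FREE]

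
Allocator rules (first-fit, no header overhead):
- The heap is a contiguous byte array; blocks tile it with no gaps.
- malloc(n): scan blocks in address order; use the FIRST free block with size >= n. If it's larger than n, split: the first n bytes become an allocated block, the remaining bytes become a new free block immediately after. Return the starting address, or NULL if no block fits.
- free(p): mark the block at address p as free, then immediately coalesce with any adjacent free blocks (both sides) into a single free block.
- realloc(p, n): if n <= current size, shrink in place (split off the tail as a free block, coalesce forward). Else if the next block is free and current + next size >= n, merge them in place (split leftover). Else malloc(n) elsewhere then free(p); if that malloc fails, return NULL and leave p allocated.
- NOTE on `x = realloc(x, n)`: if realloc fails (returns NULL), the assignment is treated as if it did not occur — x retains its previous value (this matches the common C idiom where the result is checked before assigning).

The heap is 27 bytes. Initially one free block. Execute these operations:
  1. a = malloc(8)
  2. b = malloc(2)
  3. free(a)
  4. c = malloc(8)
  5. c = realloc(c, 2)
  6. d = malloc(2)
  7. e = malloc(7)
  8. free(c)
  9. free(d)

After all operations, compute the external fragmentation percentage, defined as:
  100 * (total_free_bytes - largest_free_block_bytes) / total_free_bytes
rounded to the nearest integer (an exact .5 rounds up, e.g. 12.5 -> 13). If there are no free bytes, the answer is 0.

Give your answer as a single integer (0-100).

Op 1: a = malloc(8) -> a = 0; heap: [0-7 ALLOC][8-26 FREE]
Op 2: b = malloc(2) -> b = 8; heap: [0-7 ALLOC][8-9 ALLOC][10-26 FREE]
Op 3: free(a) -> (freed a); heap: [0-7 FREE][8-9 ALLOC][10-26 FREE]
Op 4: c = malloc(8) -> c = 0; heap: [0-7 ALLOC][8-9 ALLOC][10-26 FREE]
Op 5: c = realloc(c, 2) -> c = 0; heap: [0-1 ALLOC][2-7 FREE][8-9 ALLOC][10-26 FREE]
Op 6: d = malloc(2) -> d = 2; heap: [0-1 ALLOC][2-3 ALLOC][4-7 FREE][8-9 ALLOC][10-26 FREE]
Op 7: e = malloc(7) -> e = 10; heap: [0-1 ALLOC][2-3 ALLOC][4-7 FREE][8-9 ALLOC][10-16 ALLOC][17-26 FREE]
Op 8: free(c) -> (freed c); heap: [0-1 FREE][2-3 ALLOC][4-7 FREE][8-9 ALLOC][10-16 ALLOC][17-26 FREE]
Op 9: free(d) -> (freed d); heap: [0-7 FREE][8-9 ALLOC][10-16 ALLOC][17-26 FREE]
Free blocks: [8 10] total_free=18 largest=10 -> 100*(18-10)/18 = 800/18 ≈ 44.444 -> rounds to 44

Answer: 44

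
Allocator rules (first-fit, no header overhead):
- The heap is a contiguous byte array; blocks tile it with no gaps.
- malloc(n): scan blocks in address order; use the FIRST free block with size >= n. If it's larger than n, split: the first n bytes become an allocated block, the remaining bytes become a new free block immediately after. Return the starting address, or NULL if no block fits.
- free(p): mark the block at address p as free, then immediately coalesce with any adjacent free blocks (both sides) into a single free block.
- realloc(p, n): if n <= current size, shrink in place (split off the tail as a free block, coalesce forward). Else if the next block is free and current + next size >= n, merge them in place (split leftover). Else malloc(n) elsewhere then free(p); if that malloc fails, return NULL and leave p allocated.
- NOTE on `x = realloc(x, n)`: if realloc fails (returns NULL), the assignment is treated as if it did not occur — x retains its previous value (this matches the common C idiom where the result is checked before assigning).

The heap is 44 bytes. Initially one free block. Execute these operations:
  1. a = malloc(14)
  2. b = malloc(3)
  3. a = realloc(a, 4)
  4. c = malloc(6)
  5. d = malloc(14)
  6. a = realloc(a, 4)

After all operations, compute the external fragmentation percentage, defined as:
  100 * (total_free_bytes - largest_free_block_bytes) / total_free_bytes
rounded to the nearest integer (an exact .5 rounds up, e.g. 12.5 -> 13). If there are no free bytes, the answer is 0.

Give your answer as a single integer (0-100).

Op 1: a = malloc(14) -> a = 0; heap: [0-13 ALLOC][14-43 FREE]
Op 2: b = malloc(3) -> b = 14; heap: [0-13 ALLOC][14-16 ALLOC][17-43 FREE]
Op 3: a = realloc(a, 4) -> a = 0; heap: [0-3 ALLOC][4-13 FREE][14-16 ALLOC][17-43 FREE]
Op 4: c = malloc(6) -> c = 4; heap: [0-3 ALLOC][4-9 ALLOC][10-13 FREE][14-16 ALLOC][17-43 FREE]
Op 5: d = malloc(14) -> d = 17; heap: [0-3 ALLOC][4-9 ALLOC][10-13 FREE][14-16 ALLOC][17-30 ALLOC][31-43 FREE]
Op 6: a = realloc(a, 4) -> a = 0; heap: [0-3 ALLOC][4-9 ALLOC][10-13 FREE][14-16 ALLOC][17-30 ALLOC][31-43 FREE]
Free blocks: [4 13] total_free=17 largest=13 -> 100*(17-13)/17 = 400/17 ≈ 23.529 -> rounds to 24

Answer: 24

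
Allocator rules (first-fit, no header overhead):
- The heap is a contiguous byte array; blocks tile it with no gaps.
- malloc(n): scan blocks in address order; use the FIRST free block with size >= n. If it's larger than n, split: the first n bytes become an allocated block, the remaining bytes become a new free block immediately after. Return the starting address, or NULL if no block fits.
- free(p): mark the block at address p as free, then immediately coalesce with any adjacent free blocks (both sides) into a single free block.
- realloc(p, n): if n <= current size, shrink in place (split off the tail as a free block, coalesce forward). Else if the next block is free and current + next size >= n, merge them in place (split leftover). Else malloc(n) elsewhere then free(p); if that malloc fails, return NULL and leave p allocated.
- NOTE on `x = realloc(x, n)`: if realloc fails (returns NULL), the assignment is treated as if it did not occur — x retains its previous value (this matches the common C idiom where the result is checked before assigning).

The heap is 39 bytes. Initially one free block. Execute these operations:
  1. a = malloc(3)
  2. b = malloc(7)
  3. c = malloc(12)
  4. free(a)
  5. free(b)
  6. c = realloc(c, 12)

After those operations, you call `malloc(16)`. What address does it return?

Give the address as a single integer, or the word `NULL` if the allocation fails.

Answer: 22

Derivation:
Op 1: a = malloc(3) -> a = 0; heap: [0-2 ALLOC][3-38 FREE]
Op 2: b = malloc(7) -> b = 3; heap: [0-2 ALLOC][3-9 ALLOC][10-38 FREE]
Op 3: c = malloc(12) -> c = 10; heap: [0-2 ALLOC][3-9 ALLOC][10-21 ALLOC][22-38 FREE]
Op 4: free(a) -> (freed a); heap: [0-2 FREE][3-9 ALLOC][10-21 ALLOC][22-38 FREE]
Op 5: free(b) -> (freed b); heap: [0-9 FREE][10-21 ALLOC][22-38 FREE]
Op 6: c = realloc(c, 12) -> c = 10; heap: [0-9 FREE][10-21 ALLOC][22-38 FREE]
malloc(16): first-fit scan over [0-9 FREE][10-21 ALLOC][22-38 FREE] -> 22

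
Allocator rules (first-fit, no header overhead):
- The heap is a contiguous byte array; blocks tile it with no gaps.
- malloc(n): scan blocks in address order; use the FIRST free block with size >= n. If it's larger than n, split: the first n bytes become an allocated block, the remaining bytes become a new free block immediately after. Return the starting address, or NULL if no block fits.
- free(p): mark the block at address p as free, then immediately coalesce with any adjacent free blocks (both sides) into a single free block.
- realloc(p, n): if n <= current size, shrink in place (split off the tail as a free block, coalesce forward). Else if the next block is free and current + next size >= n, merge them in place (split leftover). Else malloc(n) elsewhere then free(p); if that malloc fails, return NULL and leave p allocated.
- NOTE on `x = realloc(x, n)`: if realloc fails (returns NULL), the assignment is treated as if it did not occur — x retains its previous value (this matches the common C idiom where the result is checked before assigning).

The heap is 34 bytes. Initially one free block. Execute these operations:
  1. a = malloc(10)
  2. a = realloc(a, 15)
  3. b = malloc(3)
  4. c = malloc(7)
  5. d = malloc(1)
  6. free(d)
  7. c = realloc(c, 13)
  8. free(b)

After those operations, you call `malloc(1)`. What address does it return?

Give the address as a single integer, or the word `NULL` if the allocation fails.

Op 1: a = malloc(10) -> a = 0; heap: [0-9 ALLOC][10-33 FREE]
Op 2: a = realloc(a, 15) -> a = 0; heap: [0-14 ALLOC][15-33 FREE]
Op 3: b = malloc(3) -> b = 15; heap: [0-14 ALLOC][15-17 ALLOC][18-33 FREE]
Op 4: c = malloc(7) -> c = 18; heap: [0-14 ALLOC][15-17 ALLOC][18-24 ALLOC][25-33 FREE]
Op 5: d = malloc(1) -> d = 25; heap: [0-14 ALLOC][15-17 ALLOC][18-24 ALLOC][25-25 ALLOC][26-33 FREE]
Op 6: free(d) -> (freed d); heap: [0-14 ALLOC][15-17 ALLOC][18-24 ALLOC][25-33 FREE]
Op 7: c = realloc(c, 13) -> c = 18; heap: [0-14 ALLOC][15-17 ALLOC][18-30 ALLOC][31-33 FREE]
Op 8: free(b) -> (freed b); heap: [0-14 ALLOC][15-17 FREE][18-30 ALLOC][31-33 FREE]
malloc(1): first-fit scan over [0-14 ALLOC][15-17 FREE][18-30 ALLOC][31-33 FREE] -> 15

Answer: 15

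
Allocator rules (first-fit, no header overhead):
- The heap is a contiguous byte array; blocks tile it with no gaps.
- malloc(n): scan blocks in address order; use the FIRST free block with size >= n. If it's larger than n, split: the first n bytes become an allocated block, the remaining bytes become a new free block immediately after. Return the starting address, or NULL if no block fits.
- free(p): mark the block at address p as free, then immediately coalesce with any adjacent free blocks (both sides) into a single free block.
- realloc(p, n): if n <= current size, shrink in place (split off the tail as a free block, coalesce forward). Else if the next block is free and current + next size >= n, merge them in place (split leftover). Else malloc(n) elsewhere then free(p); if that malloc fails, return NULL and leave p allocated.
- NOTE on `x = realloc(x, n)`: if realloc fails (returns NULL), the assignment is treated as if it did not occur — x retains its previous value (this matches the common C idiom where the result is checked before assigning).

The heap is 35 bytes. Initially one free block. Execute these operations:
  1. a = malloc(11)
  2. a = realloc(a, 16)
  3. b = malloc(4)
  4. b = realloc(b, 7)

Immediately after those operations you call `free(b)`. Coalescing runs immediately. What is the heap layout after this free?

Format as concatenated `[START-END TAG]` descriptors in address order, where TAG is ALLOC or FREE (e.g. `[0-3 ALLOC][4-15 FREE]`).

Op 1: a = malloc(11) -> a = 0; heap: [0-10 ALLOC][11-34 FREE]
Op 2: a = realloc(a, 16) -> a = 0; heap: [0-15 ALLOC][16-34 FREE]
Op 3: b = malloc(4) -> b = 16; heap: [0-15 ALLOC][16-19 ALLOC][20-34 FREE]
Op 4: b = realloc(b, 7) -> b = 16; heap: [0-15 ALLOC][16-22 ALLOC][23-34 FREE]
free(b): b = 16 -> block [16-22 ALLOC]; mark free, coalesce with adjacent free neighbors -> [0-15 ALLOC][16-34 FREE]

Answer: [0-15 ALLOC][16-34 FREE]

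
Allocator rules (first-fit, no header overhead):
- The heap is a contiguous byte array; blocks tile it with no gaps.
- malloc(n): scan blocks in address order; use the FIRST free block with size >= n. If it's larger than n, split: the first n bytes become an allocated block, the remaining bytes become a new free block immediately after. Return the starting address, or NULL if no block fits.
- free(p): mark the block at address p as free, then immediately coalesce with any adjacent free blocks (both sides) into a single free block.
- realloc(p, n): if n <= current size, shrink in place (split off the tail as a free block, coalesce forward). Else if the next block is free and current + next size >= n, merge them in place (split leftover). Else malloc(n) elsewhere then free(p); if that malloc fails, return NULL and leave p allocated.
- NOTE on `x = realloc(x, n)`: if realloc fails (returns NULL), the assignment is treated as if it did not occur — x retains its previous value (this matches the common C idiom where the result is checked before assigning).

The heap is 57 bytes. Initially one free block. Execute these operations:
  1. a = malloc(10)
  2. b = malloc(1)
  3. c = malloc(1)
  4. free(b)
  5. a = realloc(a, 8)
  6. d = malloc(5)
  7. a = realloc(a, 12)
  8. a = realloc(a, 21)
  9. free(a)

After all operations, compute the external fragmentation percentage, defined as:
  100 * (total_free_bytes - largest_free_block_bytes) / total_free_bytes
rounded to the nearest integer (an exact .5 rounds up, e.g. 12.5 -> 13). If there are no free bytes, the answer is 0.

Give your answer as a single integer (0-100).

Answer: 22

Derivation:
Op 1: a = malloc(10) -> a = 0; heap: [0-9 ALLOC][10-56 FREE]
Op 2: b = malloc(1) -> b = 10; heap: [0-9 ALLOC][10-10 ALLOC][11-56 FREE]
Op 3: c = malloc(1) -> c = 11; heap: [0-9 ALLOC][10-10 ALLOC][11-11 ALLOC][12-56 FREE]
Op 4: free(b) -> (freed b); heap: [0-9 ALLOC][10-10 FREE][11-11 ALLOC][12-56 FREE]
Op 5: a = realloc(a, 8) -> a = 0; heap: [0-7 ALLOC][8-10 FREE][11-11 ALLOC][12-56 FREE]
Op 6: d = malloc(5) -> d = 12; heap: [0-7 ALLOC][8-10 FREE][11-11 ALLOC][12-16 ALLOC][17-56 FREE]
Op 7: a = realloc(a, 12) -> a = 17; heap: [0-10 FREE][11-11 ALLOC][12-16 ALLOC][17-28 ALLOC][29-56 FREE]
Op 8: a = realloc(a, 21) -> a = 17; heap: [0-10 FREE][11-11 ALLOC][12-16 ALLOC][17-37 ALLOC][38-56 FREE]
Op 9: free(a) -> (freed a); heap: [0-10 FREE][11-11 ALLOC][12-16 ALLOC][17-56 FREE]
Free blocks: [11 40] total_free=51 largest=40 -> 100*(51-40)/51 = 1100/51 ≈ 21.569 -> rounds to 22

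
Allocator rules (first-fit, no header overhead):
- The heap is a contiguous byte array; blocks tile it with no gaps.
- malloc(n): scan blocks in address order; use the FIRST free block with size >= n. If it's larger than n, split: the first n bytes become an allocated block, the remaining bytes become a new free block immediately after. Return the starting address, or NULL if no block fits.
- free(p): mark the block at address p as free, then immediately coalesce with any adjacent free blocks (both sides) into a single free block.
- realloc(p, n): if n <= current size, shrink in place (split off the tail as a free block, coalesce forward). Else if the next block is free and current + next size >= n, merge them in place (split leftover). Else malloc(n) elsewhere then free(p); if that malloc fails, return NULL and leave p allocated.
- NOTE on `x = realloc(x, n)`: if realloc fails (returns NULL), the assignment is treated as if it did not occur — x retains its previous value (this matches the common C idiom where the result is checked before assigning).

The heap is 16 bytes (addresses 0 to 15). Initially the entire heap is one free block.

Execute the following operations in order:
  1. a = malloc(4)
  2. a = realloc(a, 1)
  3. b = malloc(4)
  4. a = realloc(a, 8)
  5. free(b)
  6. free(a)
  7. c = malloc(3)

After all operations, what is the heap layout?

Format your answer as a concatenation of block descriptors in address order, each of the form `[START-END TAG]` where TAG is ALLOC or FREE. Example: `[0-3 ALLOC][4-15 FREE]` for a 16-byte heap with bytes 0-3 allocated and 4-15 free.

Answer: [0-2 ALLOC][3-15 FREE]

Derivation:
Op 1: a = malloc(4) -> a = 0; heap: [0-3 ALLOC][4-15 FREE]
Op 2: a = realloc(a, 1) -> a = 0; heap: [0-0 ALLOC][1-15 FREE]
Op 3: b = malloc(4) -> b = 1; heap: [0-0 ALLOC][1-4 ALLOC][5-15 FREE]
Op 4: a = realloc(a, 8) -> a = 5; heap: [0-0 FREE][1-4 ALLOC][5-12 ALLOC][13-15 FREE]
Op 5: free(b) -> (freed b); heap: [0-4 FREE][5-12 ALLOC][13-15 FREE]
Op 6: free(a) -> (freed a); heap: [0-15 FREE]
Op 7: c = malloc(3) -> c = 0; heap: [0-2 ALLOC][3-15 FREE]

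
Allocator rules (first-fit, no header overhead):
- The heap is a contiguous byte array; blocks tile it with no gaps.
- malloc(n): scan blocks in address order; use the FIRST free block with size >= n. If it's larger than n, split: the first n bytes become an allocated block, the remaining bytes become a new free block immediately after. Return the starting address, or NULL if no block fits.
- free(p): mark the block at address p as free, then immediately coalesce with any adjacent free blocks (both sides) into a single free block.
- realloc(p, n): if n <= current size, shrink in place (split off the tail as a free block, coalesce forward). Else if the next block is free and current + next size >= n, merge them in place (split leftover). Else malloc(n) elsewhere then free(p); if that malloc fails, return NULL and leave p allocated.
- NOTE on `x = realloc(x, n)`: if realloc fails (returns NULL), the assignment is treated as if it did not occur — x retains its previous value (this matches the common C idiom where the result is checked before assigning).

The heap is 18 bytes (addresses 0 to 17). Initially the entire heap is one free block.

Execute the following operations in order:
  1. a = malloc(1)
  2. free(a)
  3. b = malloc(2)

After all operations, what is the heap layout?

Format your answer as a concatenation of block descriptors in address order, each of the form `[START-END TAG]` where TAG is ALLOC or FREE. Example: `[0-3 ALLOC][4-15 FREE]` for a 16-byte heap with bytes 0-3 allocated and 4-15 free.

Answer: [0-1 ALLOC][2-17 FREE]

Derivation:
Op 1: a = malloc(1) -> a = 0; heap: [0-0 ALLOC][1-17 FREE]
Op 2: free(a) -> (freed a); heap: [0-17 FREE]
Op 3: b = malloc(2) -> b = 0; heap: [0-1 ALLOC][2-17 FREE]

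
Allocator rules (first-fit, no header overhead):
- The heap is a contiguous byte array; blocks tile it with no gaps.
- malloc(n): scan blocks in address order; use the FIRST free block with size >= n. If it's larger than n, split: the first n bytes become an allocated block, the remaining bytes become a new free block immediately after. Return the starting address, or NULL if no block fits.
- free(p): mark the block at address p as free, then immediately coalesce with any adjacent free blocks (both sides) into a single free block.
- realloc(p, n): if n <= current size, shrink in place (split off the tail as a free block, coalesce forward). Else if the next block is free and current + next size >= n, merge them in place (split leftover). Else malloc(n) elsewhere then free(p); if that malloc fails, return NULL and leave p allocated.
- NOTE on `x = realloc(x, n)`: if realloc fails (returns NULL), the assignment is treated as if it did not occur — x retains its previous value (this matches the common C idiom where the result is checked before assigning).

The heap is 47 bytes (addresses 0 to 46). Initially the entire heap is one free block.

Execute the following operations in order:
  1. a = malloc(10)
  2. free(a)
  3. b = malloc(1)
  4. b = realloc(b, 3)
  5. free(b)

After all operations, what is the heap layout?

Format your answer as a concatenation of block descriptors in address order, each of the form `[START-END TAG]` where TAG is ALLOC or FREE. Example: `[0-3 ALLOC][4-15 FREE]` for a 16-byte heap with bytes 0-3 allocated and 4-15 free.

Answer: [0-46 FREE]

Derivation:
Op 1: a = malloc(10) -> a = 0; heap: [0-9 ALLOC][10-46 FREE]
Op 2: free(a) -> (freed a); heap: [0-46 FREE]
Op 3: b = malloc(1) -> b = 0; heap: [0-0 ALLOC][1-46 FREE]
Op 4: b = realloc(b, 3) -> b = 0; heap: [0-2 ALLOC][3-46 FREE]
Op 5: free(b) -> (freed b); heap: [0-46 FREE]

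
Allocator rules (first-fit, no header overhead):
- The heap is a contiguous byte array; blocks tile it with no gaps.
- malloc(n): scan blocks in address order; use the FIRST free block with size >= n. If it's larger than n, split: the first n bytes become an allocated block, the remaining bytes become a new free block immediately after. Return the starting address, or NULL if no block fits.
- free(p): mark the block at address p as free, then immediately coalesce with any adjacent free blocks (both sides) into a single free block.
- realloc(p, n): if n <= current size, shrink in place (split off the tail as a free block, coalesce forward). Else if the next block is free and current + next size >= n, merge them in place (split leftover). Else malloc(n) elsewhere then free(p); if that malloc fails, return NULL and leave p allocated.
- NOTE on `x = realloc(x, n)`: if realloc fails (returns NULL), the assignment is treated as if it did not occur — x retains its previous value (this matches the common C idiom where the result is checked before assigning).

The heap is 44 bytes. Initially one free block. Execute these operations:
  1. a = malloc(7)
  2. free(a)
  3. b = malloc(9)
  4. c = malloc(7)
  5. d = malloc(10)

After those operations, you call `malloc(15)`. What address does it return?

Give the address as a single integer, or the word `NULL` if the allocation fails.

Op 1: a = malloc(7) -> a = 0; heap: [0-6 ALLOC][7-43 FREE]
Op 2: free(a) -> (freed a); heap: [0-43 FREE]
Op 3: b = malloc(9) -> b = 0; heap: [0-8 ALLOC][9-43 FREE]
Op 4: c = malloc(7) -> c = 9; heap: [0-8 ALLOC][9-15 ALLOC][16-43 FREE]
Op 5: d = malloc(10) -> d = 16; heap: [0-8 ALLOC][9-15 ALLOC][16-25 ALLOC][26-43 FREE]
malloc(15): first-fit scan over [0-8 ALLOC][9-15 ALLOC][16-25 ALLOC][26-43 FREE] -> 26

Answer: 26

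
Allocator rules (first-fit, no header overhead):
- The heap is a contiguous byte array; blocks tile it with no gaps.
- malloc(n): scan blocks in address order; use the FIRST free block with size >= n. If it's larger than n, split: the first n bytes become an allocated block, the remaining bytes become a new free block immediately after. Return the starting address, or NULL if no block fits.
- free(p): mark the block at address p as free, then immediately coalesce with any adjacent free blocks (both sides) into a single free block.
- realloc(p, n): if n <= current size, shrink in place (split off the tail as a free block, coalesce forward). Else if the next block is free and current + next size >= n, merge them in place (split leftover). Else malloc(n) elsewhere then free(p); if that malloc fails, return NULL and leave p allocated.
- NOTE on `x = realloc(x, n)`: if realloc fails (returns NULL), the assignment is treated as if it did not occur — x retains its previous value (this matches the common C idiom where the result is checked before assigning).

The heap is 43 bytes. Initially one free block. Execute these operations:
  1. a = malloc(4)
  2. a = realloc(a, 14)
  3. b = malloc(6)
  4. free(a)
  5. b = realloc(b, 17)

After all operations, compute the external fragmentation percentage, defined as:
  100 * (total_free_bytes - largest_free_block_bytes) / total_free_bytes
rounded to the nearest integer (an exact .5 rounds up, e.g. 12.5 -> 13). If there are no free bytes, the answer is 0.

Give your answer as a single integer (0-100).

Op 1: a = malloc(4) -> a = 0; heap: [0-3 ALLOC][4-42 FREE]
Op 2: a = realloc(a, 14) -> a = 0; heap: [0-13 ALLOC][14-42 FREE]
Op 3: b = malloc(6) -> b = 14; heap: [0-13 ALLOC][14-19 ALLOC][20-42 FREE]
Op 4: free(a) -> (freed a); heap: [0-13 FREE][14-19 ALLOC][20-42 FREE]
Op 5: b = realloc(b, 17) -> b = 14; heap: [0-13 FREE][14-30 ALLOC][31-42 FREE]
Free blocks: [14 12] total_free=26 largest=14 -> 100*(26-14)/26 = 1200/26 ≈ 46.154 -> rounds to 46

Answer: 46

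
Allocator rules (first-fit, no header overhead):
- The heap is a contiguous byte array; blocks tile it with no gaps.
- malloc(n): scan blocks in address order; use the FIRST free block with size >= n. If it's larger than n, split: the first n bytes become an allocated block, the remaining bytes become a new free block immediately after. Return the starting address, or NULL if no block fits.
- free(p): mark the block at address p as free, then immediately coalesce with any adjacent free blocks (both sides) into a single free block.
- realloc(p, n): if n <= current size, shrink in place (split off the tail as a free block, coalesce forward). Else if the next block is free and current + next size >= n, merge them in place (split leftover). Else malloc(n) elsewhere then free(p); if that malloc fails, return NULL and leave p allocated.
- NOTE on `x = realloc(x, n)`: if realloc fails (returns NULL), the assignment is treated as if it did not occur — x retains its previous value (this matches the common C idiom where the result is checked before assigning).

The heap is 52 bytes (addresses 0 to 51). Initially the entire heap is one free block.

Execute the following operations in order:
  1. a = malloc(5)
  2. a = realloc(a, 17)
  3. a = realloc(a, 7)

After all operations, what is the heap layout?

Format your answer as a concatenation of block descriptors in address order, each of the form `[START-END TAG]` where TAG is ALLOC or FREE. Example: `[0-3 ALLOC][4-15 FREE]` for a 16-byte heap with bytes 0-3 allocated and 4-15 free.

Answer: [0-6 ALLOC][7-51 FREE]

Derivation:
Op 1: a = malloc(5) -> a = 0; heap: [0-4 ALLOC][5-51 FREE]
Op 2: a = realloc(a, 17) -> a = 0; heap: [0-16 ALLOC][17-51 FREE]
Op 3: a = realloc(a, 7) -> a = 0; heap: [0-6 ALLOC][7-51 FREE]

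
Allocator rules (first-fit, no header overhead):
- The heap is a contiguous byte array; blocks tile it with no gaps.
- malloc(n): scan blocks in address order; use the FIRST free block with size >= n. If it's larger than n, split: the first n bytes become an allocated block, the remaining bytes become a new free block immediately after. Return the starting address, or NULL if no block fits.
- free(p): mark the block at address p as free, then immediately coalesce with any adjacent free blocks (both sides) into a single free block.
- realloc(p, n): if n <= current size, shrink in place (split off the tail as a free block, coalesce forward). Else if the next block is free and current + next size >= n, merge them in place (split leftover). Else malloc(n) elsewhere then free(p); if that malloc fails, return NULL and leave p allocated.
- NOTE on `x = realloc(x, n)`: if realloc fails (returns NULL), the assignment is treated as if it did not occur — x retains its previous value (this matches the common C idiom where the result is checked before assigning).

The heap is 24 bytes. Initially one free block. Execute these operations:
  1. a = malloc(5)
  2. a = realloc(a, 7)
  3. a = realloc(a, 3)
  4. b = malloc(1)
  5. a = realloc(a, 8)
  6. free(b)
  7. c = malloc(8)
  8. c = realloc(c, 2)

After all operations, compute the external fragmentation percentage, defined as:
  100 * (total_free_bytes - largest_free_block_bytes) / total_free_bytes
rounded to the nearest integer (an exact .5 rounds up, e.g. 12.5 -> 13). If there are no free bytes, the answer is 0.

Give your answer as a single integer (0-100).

Op 1: a = malloc(5) -> a = 0; heap: [0-4 ALLOC][5-23 FREE]
Op 2: a = realloc(a, 7) -> a = 0; heap: [0-6 ALLOC][7-23 FREE]
Op 3: a = realloc(a, 3) -> a = 0; heap: [0-2 ALLOC][3-23 FREE]
Op 4: b = malloc(1) -> b = 3; heap: [0-2 ALLOC][3-3 ALLOC][4-23 FREE]
Op 5: a = realloc(a, 8) -> a = 4; heap: [0-2 FREE][3-3 ALLOC][4-11 ALLOC][12-23 FREE]
Op 6: free(b) -> (freed b); heap: [0-3 FREE][4-11 ALLOC][12-23 FREE]
Op 7: c = malloc(8) -> c = 12; heap: [0-3 FREE][4-11 ALLOC][12-19 ALLOC][20-23 FREE]
Op 8: c = realloc(c, 2) -> c = 12; heap: [0-3 FREE][4-11 ALLOC][12-13 ALLOC][14-23 FREE]
Free blocks: [4 10] total_free=14 largest=10 -> 100*(14-10)/14 = 400/14 ≈ 28.571 -> rounds to 29

Answer: 29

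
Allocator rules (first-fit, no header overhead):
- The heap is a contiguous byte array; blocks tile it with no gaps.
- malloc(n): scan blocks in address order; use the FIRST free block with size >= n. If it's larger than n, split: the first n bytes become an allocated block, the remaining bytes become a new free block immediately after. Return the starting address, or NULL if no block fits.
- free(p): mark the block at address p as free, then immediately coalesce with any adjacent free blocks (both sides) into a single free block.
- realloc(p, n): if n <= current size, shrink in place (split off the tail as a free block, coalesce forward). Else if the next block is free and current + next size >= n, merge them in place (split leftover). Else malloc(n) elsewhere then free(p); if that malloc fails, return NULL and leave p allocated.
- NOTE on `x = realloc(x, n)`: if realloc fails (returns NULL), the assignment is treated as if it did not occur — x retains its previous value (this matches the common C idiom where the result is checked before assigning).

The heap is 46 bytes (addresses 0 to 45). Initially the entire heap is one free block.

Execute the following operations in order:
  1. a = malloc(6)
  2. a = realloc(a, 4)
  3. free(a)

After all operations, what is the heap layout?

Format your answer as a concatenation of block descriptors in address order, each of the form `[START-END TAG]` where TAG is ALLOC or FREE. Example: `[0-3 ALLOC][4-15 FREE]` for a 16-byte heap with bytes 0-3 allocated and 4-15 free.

Answer: [0-45 FREE]

Derivation:
Op 1: a = malloc(6) -> a = 0; heap: [0-5 ALLOC][6-45 FREE]
Op 2: a = realloc(a, 4) -> a = 0; heap: [0-3 ALLOC][4-45 FREE]
Op 3: free(a) -> (freed a); heap: [0-45 FREE]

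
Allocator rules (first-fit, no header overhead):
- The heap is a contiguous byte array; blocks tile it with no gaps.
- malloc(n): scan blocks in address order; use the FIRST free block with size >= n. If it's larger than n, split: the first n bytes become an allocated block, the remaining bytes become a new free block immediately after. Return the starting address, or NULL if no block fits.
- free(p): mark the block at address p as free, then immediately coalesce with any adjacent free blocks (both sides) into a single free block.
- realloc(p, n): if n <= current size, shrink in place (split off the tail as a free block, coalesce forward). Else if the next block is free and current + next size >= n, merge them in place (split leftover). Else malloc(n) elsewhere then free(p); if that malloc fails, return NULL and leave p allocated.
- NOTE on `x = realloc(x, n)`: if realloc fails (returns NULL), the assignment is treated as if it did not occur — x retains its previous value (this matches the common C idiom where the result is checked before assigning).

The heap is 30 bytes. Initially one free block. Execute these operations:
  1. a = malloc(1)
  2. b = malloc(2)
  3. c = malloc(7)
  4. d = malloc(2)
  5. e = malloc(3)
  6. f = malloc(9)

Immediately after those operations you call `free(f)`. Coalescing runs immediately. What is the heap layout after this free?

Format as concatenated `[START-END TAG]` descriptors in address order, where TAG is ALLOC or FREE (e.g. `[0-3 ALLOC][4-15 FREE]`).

Op 1: a = malloc(1) -> a = 0; heap: [0-0 ALLOC][1-29 FREE]
Op 2: b = malloc(2) -> b = 1; heap: [0-0 ALLOC][1-2 ALLOC][3-29 FREE]
Op 3: c = malloc(7) -> c = 3; heap: [0-0 ALLOC][1-2 ALLOC][3-9 ALLOC][10-29 FREE]
Op 4: d = malloc(2) -> d = 10; heap: [0-0 ALLOC][1-2 ALLOC][3-9 ALLOC][10-11 ALLOC][12-29 FREE]
Op 5: e = malloc(3) -> e = 12; heap: [0-0 ALLOC][1-2 ALLOC][3-9 ALLOC][10-11 ALLOC][12-14 ALLOC][15-29 FREE]
Op 6: f = malloc(9) -> f = 15; heap: [0-0 ALLOC][1-2 ALLOC][3-9 ALLOC][10-11 ALLOC][12-14 ALLOC][15-23 ALLOC][24-29 FREE]
free(f): f = 15 -> block [15-23 ALLOC]; mark free, coalesce with adjacent free neighbors -> [0-0 ALLOC][1-2 ALLOC][3-9 ALLOC][10-11 ALLOC][12-14 ALLOC][15-29 FREE]

Answer: [0-0 ALLOC][1-2 ALLOC][3-9 ALLOC][10-11 ALLOC][12-14 ALLOC][15-29 FREE]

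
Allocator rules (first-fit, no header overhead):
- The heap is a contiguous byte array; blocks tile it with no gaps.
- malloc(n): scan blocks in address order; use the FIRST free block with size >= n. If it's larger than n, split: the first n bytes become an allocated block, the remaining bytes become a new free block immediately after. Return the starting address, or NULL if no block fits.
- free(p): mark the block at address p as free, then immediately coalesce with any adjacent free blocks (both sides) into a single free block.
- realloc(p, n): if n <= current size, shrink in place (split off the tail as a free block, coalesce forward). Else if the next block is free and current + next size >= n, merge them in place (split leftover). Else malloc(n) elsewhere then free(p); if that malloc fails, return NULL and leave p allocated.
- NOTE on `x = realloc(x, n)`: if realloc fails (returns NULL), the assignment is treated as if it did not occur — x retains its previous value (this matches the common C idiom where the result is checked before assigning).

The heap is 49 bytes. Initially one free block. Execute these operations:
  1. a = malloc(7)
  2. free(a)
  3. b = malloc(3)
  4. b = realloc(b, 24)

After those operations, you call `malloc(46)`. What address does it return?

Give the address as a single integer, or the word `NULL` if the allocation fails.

Op 1: a = malloc(7) -> a = 0; heap: [0-6 ALLOC][7-48 FREE]
Op 2: free(a) -> (freed a); heap: [0-48 FREE]
Op 3: b = malloc(3) -> b = 0; heap: [0-2 ALLOC][3-48 FREE]
Op 4: b = realloc(b, 24) -> b = 0; heap: [0-23 ALLOC][24-48 FREE]
malloc(46): first-fit scan over [0-23 ALLOC][24-48 FREE] -> NULL

Answer: NULL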